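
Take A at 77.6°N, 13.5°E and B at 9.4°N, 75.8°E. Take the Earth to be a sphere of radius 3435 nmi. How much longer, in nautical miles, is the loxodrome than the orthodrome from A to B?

126 nmi

Great circle: cos σ = sin φ₁ sin φ₂ + cos φ₁ cos φ₂ cos Δλ,  σ = 1.3099 rad → d_gc = 4499.34 nmi
Rhumb line: Δψ = -2.0550, q = Δφ/Δψ = 0.5792, d_rh = R√(Δφ²+q²Δλ²) = 4625.83 nmi
Excess = 4625.83 − 4499.34 = 126.49 ≈ 126 nmi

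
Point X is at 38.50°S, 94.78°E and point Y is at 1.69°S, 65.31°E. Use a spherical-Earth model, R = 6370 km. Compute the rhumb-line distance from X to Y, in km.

5079 km

Rhumb course C = atan2(Δλ, Δψ) with Δψ = ln[tan(π/4+φ₂/2)/tan(π/4+φ₁/2)] = +0.6996, Δλ = -0.5143 → C = 323.68°
d = R·|Δφ| / |cos C| = 6370·0.64246 / 0.80569 = 5079 km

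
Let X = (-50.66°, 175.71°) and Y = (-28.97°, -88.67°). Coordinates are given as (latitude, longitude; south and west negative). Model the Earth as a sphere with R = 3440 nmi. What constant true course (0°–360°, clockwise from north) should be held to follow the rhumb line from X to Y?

Δψ = ln[tan(π/4+φ₂/2)/tan(π/4+φ₁/2)] = +0.5001
Δλ = +1.6689 rad (taken the short way round)
course = atan2(Δλ, Δψ) = 73.32°

73.3°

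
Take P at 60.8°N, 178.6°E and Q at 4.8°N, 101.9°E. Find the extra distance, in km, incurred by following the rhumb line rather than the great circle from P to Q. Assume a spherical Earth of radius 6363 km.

Great circle: cos σ = sin φ₁ sin φ₂ + cos φ₁ cos φ₂ cos Δλ,  σ = 1.3848 rad → d_gc = 8811.8 km
Rhumb line: Δψ = -1.2614, q = Δφ/Δψ = 0.7749, d_rh = R√(Δφ²+q²Δλ²) = 9068.7 km
Excess = 9068.7 − 8811.8 = 256.9 ≈ 257 km

257 km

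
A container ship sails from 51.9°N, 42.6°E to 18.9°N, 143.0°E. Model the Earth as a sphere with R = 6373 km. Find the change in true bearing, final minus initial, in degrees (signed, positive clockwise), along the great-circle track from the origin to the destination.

Initial bearing θ₁ = atan2(sin Δλ cos φ₂, cos φ₁ sin φ₂ − sin φ₁ cos φ₂ cos Δλ) = 70.24°
Final bearing θ₂ = (initial bearing from the destination back to the start) + 180° = 142.14°
Δθ = θ₂ − θ₁ = +71.9°

+71.9°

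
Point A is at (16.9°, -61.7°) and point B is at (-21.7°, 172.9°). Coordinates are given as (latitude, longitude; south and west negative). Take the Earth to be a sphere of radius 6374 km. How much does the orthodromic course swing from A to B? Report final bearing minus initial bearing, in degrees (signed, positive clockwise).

Initial bearing θ₁ = atan2(sin Δλ cos φ₂, cos φ₁ sin φ₂ − sin φ₁ cos φ₂ cos Δλ) = 255.40°
Final bearing θ₂ = (initial bearing from the destination back to the start) + 180° = 265.22°
Δθ = θ₂ − θ₁ = +9.8°

+9.8°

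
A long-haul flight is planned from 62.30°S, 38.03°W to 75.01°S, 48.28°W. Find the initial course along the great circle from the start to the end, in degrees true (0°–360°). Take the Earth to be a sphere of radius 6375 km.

θ = atan2( sin Δλ·cos φ₂ ,  cos φ₁ sin φ₂ − sin φ₁ cos φ₂ cos Δλ )
  = atan2(-0.0460, -0.2237) = 191.63°

191.6°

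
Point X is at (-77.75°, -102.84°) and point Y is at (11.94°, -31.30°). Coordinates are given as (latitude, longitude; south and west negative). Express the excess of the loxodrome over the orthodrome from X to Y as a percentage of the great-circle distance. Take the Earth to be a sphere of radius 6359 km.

3.0%

Great circle: σ = 1.7077 rad → d_gc = Rσ = 10859.1 km
Rhumb: Δφ = +1.5654, Δλ = +1.2486, Δψ = +2.4419, q = Δφ/Δψ = 0.6410 → d_rh = R√(Δφ²+q²Δλ²) = 11180.1 km
Excess = (11180.1 − 10859.1) / 10859.1 = 321.0 / 10859.1 = 2.96% ≈ 3.0%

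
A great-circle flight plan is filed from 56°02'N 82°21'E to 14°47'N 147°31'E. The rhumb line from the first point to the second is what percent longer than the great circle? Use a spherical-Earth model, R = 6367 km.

Great circle: σ = 1.1169 rad → d_gc = Rσ = 7111.1 km
Rhumb: Δφ = -0.7199, Δλ = +1.1374, Δψ = -0.9252, q = Δφ/Δψ = 0.7782 → d_rh = R√(Δφ²+q²Δλ²) = 7264.3 km
Excess = (7264.3 − 7111.1) / 7111.1 = 153.2 / 7111.1 = 2.154% ≈ 2.2%

2.2%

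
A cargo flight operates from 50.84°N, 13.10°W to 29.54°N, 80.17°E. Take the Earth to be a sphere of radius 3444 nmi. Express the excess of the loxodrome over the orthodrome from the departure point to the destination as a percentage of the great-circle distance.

5.7%

Great circle: σ = 1.2122 rad → d_gc = Rσ = 4174.9 nmi
Rhumb: Δφ = -0.3718, Δλ = +1.6279, Δψ = -0.4936, q = Δφ/Δψ = 0.7531 → d_rh = R√(Δφ²+q²Δλ²) = 4412.0 nmi
Excess = (4412.0 − 4174.9) / 4174.9 = 237.1 / 4174.9 = 5.68% ≈ 5.7%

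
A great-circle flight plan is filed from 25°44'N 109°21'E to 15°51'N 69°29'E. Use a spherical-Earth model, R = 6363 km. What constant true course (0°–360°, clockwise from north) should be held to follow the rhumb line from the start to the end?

255.1°

Δψ = ln[tan(π/4+φ₂/2)/tan(π/4+φ₁/2)] = -0.1848
Δλ = -0.6958 rad (taken the short way round)
course = atan2(Δλ, Δψ) = 255.13°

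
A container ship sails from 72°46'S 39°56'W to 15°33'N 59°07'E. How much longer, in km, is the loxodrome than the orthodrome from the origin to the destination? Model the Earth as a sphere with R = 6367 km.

619 km

Great circle: cos σ = sin φ₁ sin φ₂ + cos φ₁ cos φ₂ cos Δλ,  σ = 1.8765 rad → d_gc = 11947.5 km
Rhumb line: Δψ = +2.1617, q = Δφ/Δψ = 0.7130, d_rh = R√(Δφ²+q²Δλ²) = 12566.5 km
Excess = 12566.5 − 11947.5 = 619.0 ≈ 619 km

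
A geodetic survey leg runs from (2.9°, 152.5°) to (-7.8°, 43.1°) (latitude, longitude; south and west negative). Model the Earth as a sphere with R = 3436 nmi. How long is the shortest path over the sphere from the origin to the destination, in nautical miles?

6573 nmi

Haversine: a = sin²(Δφ/2)+cos φ₁ cos φ₂ sin²(Δλ/2) = 0.66777;  σ = 2·atan2(√a,√(1−a))
σ = 109.605° → d = Rσ = 3436·1.91297 = 6573 nmi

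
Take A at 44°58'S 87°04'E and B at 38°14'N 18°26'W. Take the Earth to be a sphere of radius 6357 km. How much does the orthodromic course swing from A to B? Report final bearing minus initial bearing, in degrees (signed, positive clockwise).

At departure: θ₁ = atan2(sin Δλ cos φ₂, cos φ₁ sin φ₂ − sin φ₁ cos φ₂ cos Δλ) = 290.93°
At arrival: θ₂ = atan2(sin Δλ cos φ₁, −cos φ₂ sin φ₁ + sin φ₂ cos φ₁ cos Δλ) = 302.72°
Δθ = θ₂ − θ₁ = +11.8°

+11.8°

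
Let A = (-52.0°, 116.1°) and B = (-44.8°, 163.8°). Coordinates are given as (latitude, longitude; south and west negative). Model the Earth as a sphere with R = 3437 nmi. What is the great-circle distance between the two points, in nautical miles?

cos σ = sin φ₁ sin φ₂ + cos φ₁ cos φ₂ cos Δλ
      = sin(-52.00°)sin(-44.80°) + cos(-52.00°)cos(-44.80°)cos(47.70°) = 0.8493
σ = 31.868° → d = Rσ = 3437·0.55620 = 1912 nmi

1912 nmi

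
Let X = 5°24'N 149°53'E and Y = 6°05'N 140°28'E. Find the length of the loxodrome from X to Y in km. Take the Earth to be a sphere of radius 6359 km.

Rhumb course C = atan2(Δλ, Δψ) with Δψ = ln[tan(π/4+φ₂/2)/tan(π/4+φ₁/2)] = +0.0120, Δλ = -0.1644 → C = 274.17°
d = R·|Δφ| / |cos C| = 6359·0.01193 / 0.07274 = 1043 km

1043 km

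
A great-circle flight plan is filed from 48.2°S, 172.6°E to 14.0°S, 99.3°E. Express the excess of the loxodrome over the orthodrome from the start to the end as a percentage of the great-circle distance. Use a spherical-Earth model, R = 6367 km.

2.2%

Great circle: σ = 1.1959 rad → d_gc = Rσ = 7614.2 km
Rhumb: Δφ = +0.5969, Δλ = -1.2793, Δψ = +0.7159, q = Δφ/Δψ = 0.8338 → d_rh = R√(Δφ²+q²Δλ²) = 7782.7 km
Excess = (7782.7 − 7614.2) / 7614.2 = 168.5 / 7614.2 = 2.21% ≈ 2.2%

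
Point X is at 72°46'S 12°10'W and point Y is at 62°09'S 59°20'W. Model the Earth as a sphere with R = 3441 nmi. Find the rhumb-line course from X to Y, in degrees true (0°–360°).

Meridional parts: M(φ₁)=-1.8869, M(φ₂)=-1.3946 → ΔM = +0.4924;  Δλ = -0.8232 rad
tan C = Δλ / ΔM = -1.6719 → C = 300.88°

300.9°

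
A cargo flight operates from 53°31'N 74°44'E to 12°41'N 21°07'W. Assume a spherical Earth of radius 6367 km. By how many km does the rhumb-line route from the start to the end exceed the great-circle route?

Great circle: cos σ = sin φ₁ sin φ₂ + cos φ₁ cos φ₂ cos Δλ,  σ = 1.4531 rad → d_gc = 9252.0 km
Rhumb line: Δψ = -0.8867, q = Δφ/Δψ = 0.8037, d_rh = R√(Δφ²+q²Δλ²) = 9689.0 km
Excess = 9689.0 − 9252.0 = 437.0 ≈ 437 km

437 km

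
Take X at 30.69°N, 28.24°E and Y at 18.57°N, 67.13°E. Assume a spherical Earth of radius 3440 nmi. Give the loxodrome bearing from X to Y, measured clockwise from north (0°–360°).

109.0°

Meridional parts: M(φ₁)=+0.5633, M(φ₂)=+0.3299 → ΔM = -0.2333;  Δλ = +0.6788 rad
tan C = Δλ / ΔM = -2.9091 → C = 108.97°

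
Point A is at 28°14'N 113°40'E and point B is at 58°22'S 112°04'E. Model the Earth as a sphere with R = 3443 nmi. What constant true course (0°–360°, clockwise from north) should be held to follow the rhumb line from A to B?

180.9°

Meridional parts: M(φ₁)=+0.5140, M(φ₂)=-1.2613 → ΔM = -1.7753;  Δλ = -0.0279 rad
tan C = Δλ / ΔM = +0.0157 → C = 180.90°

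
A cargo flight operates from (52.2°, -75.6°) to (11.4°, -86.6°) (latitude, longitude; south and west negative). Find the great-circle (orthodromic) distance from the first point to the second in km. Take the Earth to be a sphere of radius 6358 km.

Haversine: a = sin²(Δφ/2)+cos φ₁ cos φ₂ sin²(Δλ/2) = 0.12702;  σ = 2·atan2(√a,√(1−a))
σ = 41.759° → d = Rσ = 6358·0.72883 = 4634 km

4634 km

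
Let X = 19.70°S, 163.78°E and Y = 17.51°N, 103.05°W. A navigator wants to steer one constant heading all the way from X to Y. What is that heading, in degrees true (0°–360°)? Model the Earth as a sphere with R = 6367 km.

Meridional parts: M(φ₁)=-0.3508, M(φ₂)=+0.3105 → ΔM = +0.6613;  Δλ = +1.6261 rad
tan C = Δλ / ΔM = +2.4590 → C = 67.87°

67.9°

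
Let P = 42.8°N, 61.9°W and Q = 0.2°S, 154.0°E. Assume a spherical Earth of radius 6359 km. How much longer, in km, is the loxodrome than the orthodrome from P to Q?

Great circle: cos σ = sin φ₁ sin φ₂ + cos φ₁ cos φ₂ cos Δλ,  σ = 2.2102 rad → d_gc = 14054.7 km
Rhumb line: Δψ = -0.8316, q = Δφ/Δψ = 0.9025, d_rh = R√(Δφ²+q²Δλ²) = 15202.3 km
Excess = 15202.3 − 14054.7 = 1147.6 ≈ 1148 km

1148 km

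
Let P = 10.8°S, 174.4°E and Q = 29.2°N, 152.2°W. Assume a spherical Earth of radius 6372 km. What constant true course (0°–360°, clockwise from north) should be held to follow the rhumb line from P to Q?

38.9°

Δψ = ln[tan(π/4+φ₂/2)/tan(π/4+φ₁/2)] = +0.7229
Δλ = +0.5829 rad (taken the short way round)
course = atan2(Δλ, Δψ) = 38.88°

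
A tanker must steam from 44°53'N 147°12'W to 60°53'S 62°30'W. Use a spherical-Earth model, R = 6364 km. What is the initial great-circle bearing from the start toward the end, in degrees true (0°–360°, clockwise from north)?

θ = atan2( sin Δλ·cos φ₂ ,  cos φ₁ sin φ₂ − sin φ₁ cos φ₂ cos Δλ )
  = atan2(+0.4845, -0.6507) = 143.33°

143.3°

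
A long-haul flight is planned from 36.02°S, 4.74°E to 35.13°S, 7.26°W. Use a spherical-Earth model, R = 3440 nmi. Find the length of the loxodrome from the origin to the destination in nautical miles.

Δψ = ln[tan(π/4+φ₂/2)/tan(π/4+φ₁/2)] = +0.0191;  Δφ = +0.0155 rad,  Δλ = -0.2094 rad
q = Δφ/Δψ = 0.8133
d = R·√(Δφ² + q²Δλ²) = 3440·0.17105 = 588 nmi

588 nmi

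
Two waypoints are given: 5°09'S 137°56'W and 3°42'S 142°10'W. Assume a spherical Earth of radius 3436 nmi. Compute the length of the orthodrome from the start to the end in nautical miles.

Haversine: a = sin²(Δφ/2)+cos φ₁ cos φ₂ sin²(Δλ/2) = 0.00152;  σ = 2·atan2(√a,√(1−a))
σ = 4.463° → d = Rσ = 3436·0.07789 = 268 nmi

268 nmi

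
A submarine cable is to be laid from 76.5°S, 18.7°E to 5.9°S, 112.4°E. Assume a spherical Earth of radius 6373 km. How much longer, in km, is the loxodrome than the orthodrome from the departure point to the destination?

614 km

Great circle: cos σ = sin φ₁ sin φ₂ + cos φ₁ cos φ₂ cos Δλ,  σ = 1.4857 rad → d_gc = 9468.5 km
Rhumb line: Δψ = +2.0309, q = Δφ/Δψ = 0.6067, d_rh = R√(Δφ²+q²Δλ²) = 10082.3 km
Excess = 10082.3 − 9468.5 = 613.8 ≈ 614 km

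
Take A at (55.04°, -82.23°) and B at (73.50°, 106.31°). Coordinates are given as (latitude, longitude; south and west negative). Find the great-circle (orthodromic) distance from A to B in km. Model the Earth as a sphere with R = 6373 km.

Haversine: a = sin²(Δφ/2)+cos φ₁ cos φ₂ sin²(Δλ/2) = 0.18757;  σ = 2·atan2(√a,√(1−a))
σ = 51.328° → d = Rσ = 6373·0.89584 = 5709 km

5709 km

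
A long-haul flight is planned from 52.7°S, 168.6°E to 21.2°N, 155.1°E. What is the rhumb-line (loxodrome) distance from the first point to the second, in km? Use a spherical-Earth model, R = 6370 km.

Δψ = ln[tan(π/4+φ₂/2)/tan(π/4+φ₁/2)] = +1.4649;  Δφ = +1.2898 rad,  Δλ = -0.2356 rad
q = Δφ/Δψ = 0.8805
d = R·√(Δφ² + q²Δλ²) = 6370·1.30638 = 8322 km

8322 km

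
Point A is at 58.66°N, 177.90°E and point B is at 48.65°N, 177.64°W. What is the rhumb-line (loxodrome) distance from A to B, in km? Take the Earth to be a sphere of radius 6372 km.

1151 km

Rhumb course C = atan2(Δλ, Δψ) with Δψ = ln[tan(π/4+φ₂/2)/tan(π/4+φ₁/2)] = -0.2966, Δλ = +0.0778 → C = 165.29°
d = R·|Δφ| / |cos C| = 6372·0.17471 / 0.96724 = 1151 km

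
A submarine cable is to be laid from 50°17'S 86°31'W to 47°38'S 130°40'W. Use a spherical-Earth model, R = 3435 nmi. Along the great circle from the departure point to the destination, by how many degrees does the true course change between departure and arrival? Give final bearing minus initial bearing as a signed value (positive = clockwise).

+34.0°

At departure: θ₁ = atan2(sin Δλ cos φ₂, cos φ₁ sin φ₂ − sin φ₁ cos φ₂ cos Δλ) = 257.95°
At arrival: θ₂ = atan2(sin Δλ cos φ₁, −cos φ₂ sin φ₁ + sin φ₂ cos φ₁ cos Δλ) = 291.97°
Δθ = θ₂ − θ₁ = +34.0°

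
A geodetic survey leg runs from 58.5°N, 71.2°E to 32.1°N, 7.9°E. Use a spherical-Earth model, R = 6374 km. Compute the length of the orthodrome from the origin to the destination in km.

5486 km

cos σ = sin φ₁ sin φ₂ + cos φ₁ cos φ₂ cos Δλ
      = sin(58.50°)sin(32.10°) + cos(58.50°)cos(32.10°)cos(-63.30°) = 0.6520
σ = 49.310° → d = Rσ = 6374·0.86062 = 5486 km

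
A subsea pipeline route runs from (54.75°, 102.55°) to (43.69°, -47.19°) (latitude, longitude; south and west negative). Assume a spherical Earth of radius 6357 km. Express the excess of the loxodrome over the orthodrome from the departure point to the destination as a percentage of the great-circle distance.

Great circle: σ = 1.3657 rad → d_gc = Rσ = 8681.9 km
Rhumb: Δφ = -0.1930, Δλ = -2.6135, Δψ = -0.2973, q = Δφ/Δψ = 0.6494 → d_rh = R√(Δφ²+q²Δλ²) = 10858.5 km
Excess = (10858.5 − 8681.9) / 8681.9 = 2176.6 / 8681.9 = 25.07% ≈ 25.1%

25.1%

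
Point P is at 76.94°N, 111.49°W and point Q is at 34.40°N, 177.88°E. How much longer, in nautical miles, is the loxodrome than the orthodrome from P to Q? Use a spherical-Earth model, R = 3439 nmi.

145 nmi

Great circle: cos σ = sin φ₁ sin φ₂ + cos φ₁ cos φ₂ cos Δλ,  σ = 0.9120 rad → d_gc = 3136.2 nmi
Rhumb line: Δψ = -1.5274, q = Δφ/Δψ = 0.4861, d_rh = R√(Δφ²+q²Δλ²) = 3281.2 nmi
Excess = 3281.2 − 3136.2 = 145.0 ≈ 145 nmi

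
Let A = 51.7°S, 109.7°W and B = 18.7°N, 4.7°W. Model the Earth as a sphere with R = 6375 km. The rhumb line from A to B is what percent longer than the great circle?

2.4%

Great circle: σ = 1.9862 rad → d_gc = Rσ = 12662.0 km
Rhumb: Δφ = +1.2287, Δλ = +1.8326, Δψ = +1.3900, q = Δφ/Δψ = 0.8840 → d_rh = R√(Δφ²+q²Δλ²) = 12961.7 km
Excess = (12961.7 − 12662.0) / 12662.0 = 299.7 / 12662.0 = 2.37% ≈ 2.4%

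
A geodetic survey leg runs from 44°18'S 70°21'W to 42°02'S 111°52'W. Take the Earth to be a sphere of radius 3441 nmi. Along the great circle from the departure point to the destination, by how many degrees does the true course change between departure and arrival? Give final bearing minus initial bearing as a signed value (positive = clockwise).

+29.1°

Initial bearing θ₁ = atan2(sin Δλ cos φ₂, cos φ₁ sin φ₂ − sin φ₁ cos φ₂ cos Δλ) = 259.55°
Final bearing θ₂ = (initial bearing from the destination back to the start) + 180° = 288.63°
Δθ = θ₂ − θ₁ = +29.1°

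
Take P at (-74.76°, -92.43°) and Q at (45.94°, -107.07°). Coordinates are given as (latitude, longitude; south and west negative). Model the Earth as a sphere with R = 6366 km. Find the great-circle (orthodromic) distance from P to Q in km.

cos σ = sin φ₁ sin φ₂ + cos φ₁ cos φ₂ cos Δλ
      = sin(-74.76°)sin(45.94°) + cos(-74.76°)cos(45.94°)cos(-14.64°) = -0.5165
σ = 121.096° → d = Rσ = 6366·2.11353 = 13455 km

13455 km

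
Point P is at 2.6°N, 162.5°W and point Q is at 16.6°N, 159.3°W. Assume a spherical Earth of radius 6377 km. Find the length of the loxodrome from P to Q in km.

1597 km

Δψ = ln[tan(π/4+φ₂/2)/tan(π/4+φ₁/2)] = +0.2485;  Δφ = +0.2443 rad,  Δλ = +0.0559 rad
q = Δφ/Δψ = 0.9834
d = R·√(Δφ² + q²Δλ²) = 6377·0.25044 = 1597 km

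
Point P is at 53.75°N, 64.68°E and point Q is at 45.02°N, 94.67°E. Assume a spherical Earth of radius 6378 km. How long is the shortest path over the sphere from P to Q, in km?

Haversine: a = sin²(Δφ/2)+cos φ₁ cos φ₂ sin²(Δλ/2) = 0.03377;  σ = 2·atan2(√a,√(1−a))
σ = 21.179° → d = Rσ = 6378·0.36965 = 2358 km

2358 km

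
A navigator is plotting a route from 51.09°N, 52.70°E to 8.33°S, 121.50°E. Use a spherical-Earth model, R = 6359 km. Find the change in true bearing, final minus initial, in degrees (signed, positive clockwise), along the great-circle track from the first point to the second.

At departure: θ₁ = atan2(sin Δλ cos φ₂, cos φ₁ sin φ₂ − sin φ₁ cos φ₂ cos Δλ) = 111.82°
At arrival: θ₂ = atan2(sin Δλ cos φ₁, −cos φ₂ sin φ₁ + sin φ₂ cos φ₁ cos Δλ) = 143.89°
Δθ = θ₂ − θ₁ = +32.1°

+32.1°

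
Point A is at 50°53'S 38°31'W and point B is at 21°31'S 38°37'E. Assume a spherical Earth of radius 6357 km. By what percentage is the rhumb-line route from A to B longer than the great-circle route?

Great circle: σ = 1.1426 rad → d_gc = Rσ = 7263.3 km
Rhumb: Δφ = +0.5125, Δλ = +1.3462, Δψ = +0.6502, q = Δφ/Δψ = 0.7883 → d_rh = R√(Δφ²+q²Δλ²) = 7491.8 km
Excess = (7491.8 − 7263.3) / 7263.3 = 228.5 / 7263.3 = 3.146% ≈ 3.1%

3.1%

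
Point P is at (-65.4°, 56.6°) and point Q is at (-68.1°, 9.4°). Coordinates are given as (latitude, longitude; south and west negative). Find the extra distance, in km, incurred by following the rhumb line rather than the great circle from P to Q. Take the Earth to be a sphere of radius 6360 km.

Great circle: cos σ = sin φ₁ sin φ₂ + cos φ₁ cos φ₂ cos Δλ,  σ = 0.3204 rad → d_gc = 2037.6 km
Rhumb line: Δψ = -0.1195, q = Δφ/Δψ = 0.3943, d_rh = R√(Δφ²+q²Δλ²) = 2087.6 km
Excess = 2087.6 − 2037.6 = 50.0 ≈ 50 km

50 km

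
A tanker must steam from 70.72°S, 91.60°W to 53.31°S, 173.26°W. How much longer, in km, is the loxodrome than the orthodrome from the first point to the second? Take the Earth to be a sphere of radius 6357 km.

Great circle: cos σ = sin φ₁ sin φ₂ + cos φ₁ cos φ₂ cos Δλ,  σ = 0.6673 rad → d_gc = 4241.7 km
Rhumb line: Δψ = +0.6690, q = Δφ/Δψ = 0.4542, d_rh = R√(Δφ²+q²Δλ²) = 4546.3 km
Excess = 4546.3 − 4241.7 = 304.6 ≈ 305 km

305 km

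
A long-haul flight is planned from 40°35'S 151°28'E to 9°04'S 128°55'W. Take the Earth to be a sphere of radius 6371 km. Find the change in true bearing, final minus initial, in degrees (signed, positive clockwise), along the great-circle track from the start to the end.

Initial bearing θ₁ = atan2(sin Δλ cos φ₂, cos φ₁ sin φ₂ − sin φ₁ cos φ₂ cos Δλ) = 90.23°
Final bearing θ₂ = (initial bearing from the destination back to the start) + 180° = 50.27°
Δθ = θ₂ − θ₁ = -40.0°

-40.0°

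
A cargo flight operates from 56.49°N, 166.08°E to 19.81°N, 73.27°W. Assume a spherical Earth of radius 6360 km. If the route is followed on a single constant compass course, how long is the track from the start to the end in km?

Rhumb course C = atan2(Δλ, Δψ) with Δψ = ln[tan(π/4+φ₂/2)/tan(π/4+φ₁/2)] = -0.8476, Δλ = +2.1057 → C = 111.93°
d = R·|Δφ| / |cos C| = 6360·0.64019 / 0.37340 = 10904 km

10904 km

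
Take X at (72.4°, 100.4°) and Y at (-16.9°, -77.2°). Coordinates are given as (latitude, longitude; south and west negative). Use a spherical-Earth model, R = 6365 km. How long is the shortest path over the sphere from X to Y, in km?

cos σ = sin φ₁ sin φ₂ + cos φ₁ cos φ₂ cos Δλ
      = sin(72.40°)sin(-16.90°) + cos(72.40°)cos(-16.90°)cos(-177.60°) = -0.5662
σ = 124.482° → d = Rσ = 6365·2.17263 = 13829 km

13829 km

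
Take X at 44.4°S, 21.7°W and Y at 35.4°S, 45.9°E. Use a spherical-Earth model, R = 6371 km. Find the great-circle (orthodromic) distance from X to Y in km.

cos σ = sin φ₁ sin φ₂ + cos φ₁ cos φ₂ cos Δλ
      = sin(-44.40°)sin(-35.40°) + cos(-44.40°)cos(-35.40°)cos(67.60°) = 0.6272
σ = 51.154° → d = Rσ = 6371·0.89280 = 5688 km

5688 km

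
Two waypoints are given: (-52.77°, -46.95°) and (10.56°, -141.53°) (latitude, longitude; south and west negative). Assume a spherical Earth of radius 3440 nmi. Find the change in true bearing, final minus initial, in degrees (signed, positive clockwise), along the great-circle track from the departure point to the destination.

+49.2°

Initial bearing θ₁ = atan2(sin Δλ cos φ₂, cos φ₁ sin φ₂ − sin φ₁ cos φ₂ cos Δλ) = 272.83°
Final bearing θ₂ = (initial bearing from the destination back to the start) + 180° = 322.07°
Δθ = θ₂ − θ₁ = +49.2°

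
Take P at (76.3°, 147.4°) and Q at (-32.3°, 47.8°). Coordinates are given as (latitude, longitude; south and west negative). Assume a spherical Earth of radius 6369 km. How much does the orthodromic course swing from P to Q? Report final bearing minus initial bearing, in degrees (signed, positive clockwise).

-74.4°

At departure: θ₁ = atan2(sin Δλ cos φ₂, cos φ₁ sin φ₂ − sin φ₁ cos φ₂ cos Δλ) = 270.71°
At arrival: θ₂ = atan2(sin Δλ cos φ₁, −cos φ₂ sin φ₁ + sin φ₂ cos φ₁ cos Δλ) = 196.27°
Δθ = θ₂ − θ₁ = -74.4°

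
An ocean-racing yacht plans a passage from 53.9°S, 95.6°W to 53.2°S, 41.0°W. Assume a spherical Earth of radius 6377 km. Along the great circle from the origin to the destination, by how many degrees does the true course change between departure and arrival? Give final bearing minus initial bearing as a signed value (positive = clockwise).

-45.1°

At departure: θ₁ = atan2(sin Δλ cos φ₂, cos φ₁ sin φ₂ − sin φ₁ cos φ₂ cos Δλ) = 111.41°
At arrival: θ₂ = atan2(sin Δλ cos φ₁, −cos φ₂ sin φ₁ + sin φ₂ cos φ₁ cos Δλ) = 66.31°
Δθ = θ₂ − θ₁ = -45.1°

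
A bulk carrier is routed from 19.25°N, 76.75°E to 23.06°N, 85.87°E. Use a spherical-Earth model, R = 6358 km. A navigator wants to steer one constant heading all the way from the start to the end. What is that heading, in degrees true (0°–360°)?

65.9°

Δψ = ln[tan(π/4+φ₂/2)/tan(π/4+φ₁/2)] = +0.0713
Δλ = +0.1592 rad (taken the short way round)
course = atan2(Δλ, Δψ) = 65.86°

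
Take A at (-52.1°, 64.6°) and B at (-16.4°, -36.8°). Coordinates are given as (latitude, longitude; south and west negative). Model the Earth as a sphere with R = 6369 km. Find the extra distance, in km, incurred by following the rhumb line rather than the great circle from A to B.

527 km

Great circle: cos σ = sin φ₁ sin φ₂ + cos φ₁ cos φ₂ cos Δλ,  σ = 1.4643 rad → d_gc = 9326.0 km
Rhumb line: Δψ = +0.7788, q = Δφ/Δψ = 0.8001, d_rh = R√(Δφ²+q²Δλ²) = 9852.7 km
Excess = 9852.7 − 9326.0 = 526.7 ≈ 527 km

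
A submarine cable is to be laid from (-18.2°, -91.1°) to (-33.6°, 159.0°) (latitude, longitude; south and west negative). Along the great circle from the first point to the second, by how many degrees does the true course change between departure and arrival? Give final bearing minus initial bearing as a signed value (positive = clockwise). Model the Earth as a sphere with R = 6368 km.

At departure: θ₁ = atan2(sin Δλ cos φ₂, cos φ₁ sin φ₂ − sin φ₁ cos φ₂ cos Δλ) = 231.89°
At arrival: θ₂ = atan2(sin Δλ cos φ₁, −cos φ₂ sin φ₁ + sin φ₂ cos φ₁ cos Δλ) = 296.18°
Δθ = θ₂ − θ₁ = +64.3°

+64.3°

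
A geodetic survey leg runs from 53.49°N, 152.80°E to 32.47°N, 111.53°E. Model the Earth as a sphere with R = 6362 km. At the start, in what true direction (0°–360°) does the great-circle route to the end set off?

251.1°

N = sin Δλ·cos φ₂ = -0.5565;  D = cos φ₁ sin φ₂ − sin φ₁ cos φ₂ cos Δλ = -0.1903
initial course = atan2(N, D) = 251.12°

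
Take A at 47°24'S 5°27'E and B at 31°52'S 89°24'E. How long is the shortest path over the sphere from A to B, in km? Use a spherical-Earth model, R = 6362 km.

cos σ = sin φ₁ sin φ₂ + cos φ₁ cos φ₂ cos Δλ
      = sin(-47.40°)sin(-31.87°) + cos(-47.40°)cos(-31.87°)cos(83.95°) = 0.4492
σ = 63.307° → d = Rσ = 6362·1.10492 = 7030 km

7030 km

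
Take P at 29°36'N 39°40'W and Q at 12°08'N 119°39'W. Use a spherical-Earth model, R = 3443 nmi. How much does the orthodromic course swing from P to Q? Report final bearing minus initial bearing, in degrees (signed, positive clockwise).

-33.6°

Initial bearing θ₁ = atan2(sin Δλ cos φ₂, cos φ₁ sin φ₂ − sin φ₁ cos φ₂ cos Δλ) = 275.86°
Final bearing θ₂ = (initial bearing from the destination back to the start) + 180° = 242.22°
Δθ = θ₂ − θ₁ = -33.6°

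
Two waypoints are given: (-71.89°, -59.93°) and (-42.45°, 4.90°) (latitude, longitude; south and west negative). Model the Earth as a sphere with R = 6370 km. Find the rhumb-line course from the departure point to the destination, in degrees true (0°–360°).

Meridional parts: M(φ₁)=-1.8365, M(φ₂)=-0.8198 → ΔM = +1.0168;  Δλ = +1.1315 rad
tan C = Δλ / ΔM = +1.1128 → C = 48.06°

48.1°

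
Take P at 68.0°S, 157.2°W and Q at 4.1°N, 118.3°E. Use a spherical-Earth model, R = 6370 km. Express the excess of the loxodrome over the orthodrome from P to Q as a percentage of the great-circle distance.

3.8%

Great circle: σ = 1.6013 rad → d_gc = Rσ = 10200.2 km
Rhumb: Δφ = +1.2584, Δλ = -1.4748, Δψ = +1.7096, q = Δφ/Δψ = 0.7361 → d_rh = R√(Δφ²+q²Δλ²) = 10586.5 km
Excess = (10586.5 − 10200.2) / 10200.2 = 386.3 / 10200.2 = 3.79% ≈ 3.8%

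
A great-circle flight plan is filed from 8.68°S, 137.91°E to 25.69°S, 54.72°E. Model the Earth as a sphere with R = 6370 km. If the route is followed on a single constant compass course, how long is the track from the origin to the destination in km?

8998 km

Δψ = ln[tan(π/4+φ₂/2)/tan(π/4+φ₁/2)] = -0.3121;  Δφ = -0.2969 rad,  Δλ = -1.4519 rad
q = Δφ/Δψ = 0.9512
d = R·√(Δφ² + q²Δλ²) = 6370·1.41258 = 8998 km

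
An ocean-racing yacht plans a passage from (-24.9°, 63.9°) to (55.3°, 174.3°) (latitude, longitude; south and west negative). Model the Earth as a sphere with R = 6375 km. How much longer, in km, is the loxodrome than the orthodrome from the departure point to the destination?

Great circle: cos σ = sin φ₁ sin φ₂ + cos φ₁ cos φ₂ cos Δλ,  σ = 2.1249 rad → d_gc = 13545.9 km
Rhumb line: Δψ = +1.6123, q = Δφ/Δψ = 0.8681, d_rh = R√(Δφ²+q²Δλ²) = 13905.0 km
Excess = 13905.0 − 13545.9 = 359.1 ≈ 359 km

359 km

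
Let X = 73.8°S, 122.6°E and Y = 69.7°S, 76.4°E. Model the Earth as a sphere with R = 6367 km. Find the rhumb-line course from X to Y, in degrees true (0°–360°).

Meridional parts: M(φ₁)=-1.9497, M(φ₂)=-1.7202 → ΔM = +0.2295;  Δλ = -0.8063 rad
tan C = Δλ / ΔM = -3.5142 → C = 285.88°

285.9°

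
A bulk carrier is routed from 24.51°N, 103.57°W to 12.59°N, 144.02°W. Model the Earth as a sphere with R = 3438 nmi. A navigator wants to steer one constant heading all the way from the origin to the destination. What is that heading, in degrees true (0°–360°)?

252.7°

Meridional parts: M(φ₁)=+0.4415, M(φ₂)=+0.2215 → ΔM = -0.2199;  Δλ = -0.7060 rad
tan C = Δλ / ΔM = +3.2100 → C = 252.70°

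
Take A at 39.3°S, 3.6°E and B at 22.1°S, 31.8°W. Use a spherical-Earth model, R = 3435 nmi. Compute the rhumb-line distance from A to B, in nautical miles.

2086 nmi

Rhumb course C = atan2(Δλ, Δψ) with Δψ = ln[tan(π/4+φ₂/2)/tan(π/4+φ₁/2)] = +0.3514, Δλ = -0.6178 → C = 299.63°
d = R·|Δφ| / |cos C| = 3435·0.30020 / 0.49437 = 2086 nmi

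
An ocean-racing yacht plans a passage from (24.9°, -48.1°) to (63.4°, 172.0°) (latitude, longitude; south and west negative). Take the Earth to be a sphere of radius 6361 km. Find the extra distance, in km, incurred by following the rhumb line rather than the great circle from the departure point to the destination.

Great circle: cos σ = sin φ₁ sin φ₂ + cos φ₁ cos φ₂ cos Δλ,  σ = 1.5049 rad → d_gc = 9572.9 km
Rhumb line: Δψ = +0.9933, q = Δφ/Δψ = 0.6765, d_rh = R√(Δφ²+q²Δλ²) = 11342.9 km
Excess = 11342.9 − 9572.9 = 1770.0 ≈ 1770 km

1770 km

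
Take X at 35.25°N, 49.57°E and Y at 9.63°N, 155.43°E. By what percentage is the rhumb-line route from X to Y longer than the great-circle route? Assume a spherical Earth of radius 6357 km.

Great circle: σ = 1.6946 rad → d_gc = Rσ = 10772.6 km
Rhumb: Δφ = -0.4472, Δλ = +1.8476, Δψ = -0.4893, q = Δφ/Δψ = 0.9139 → d_rh = R√(Δφ²+q²Δλ²) = 11103.6 km
Excess = (11103.6 − 10772.6) / 10772.6 = 331.0 / 10772.6 = 3.07% ≈ 3.1%

3.1%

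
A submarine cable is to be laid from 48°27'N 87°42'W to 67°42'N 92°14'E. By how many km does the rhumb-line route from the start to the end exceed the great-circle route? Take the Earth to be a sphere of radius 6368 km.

3385 km

Great circle: cos σ = sin φ₁ sin φ₂ + cos φ₁ cos φ₂ cos Δλ,  σ = 1.1144 rad → d_gc = 7096.5 km
Rhumb line: Δψ = +0.6548, q = Δφ/Δψ = 0.5131, d_rh = R√(Δφ²+q²Δλ²) = 10481.8 km
Excess = 10481.8 − 7096.5 = 3385.3 ≈ 3385 km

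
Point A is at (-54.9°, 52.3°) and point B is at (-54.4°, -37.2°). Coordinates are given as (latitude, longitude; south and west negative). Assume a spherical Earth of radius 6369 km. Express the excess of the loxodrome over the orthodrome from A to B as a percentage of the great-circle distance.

7.7%

Great circle: σ = 0.8391 rad → d_gc = Rσ = 5344.0 km
Rhumb: Δφ = +0.0087, Δλ = -1.5621, Δψ = +0.0151, q = Δφ/Δψ = 0.5786 → d_rh = R√(Δφ²+q²Δλ²) = 5756.3 km
Excess = (5756.3 − 5344.0) / 5344.0 = 412.3 / 5344.0 = 7.72% ≈ 7.7%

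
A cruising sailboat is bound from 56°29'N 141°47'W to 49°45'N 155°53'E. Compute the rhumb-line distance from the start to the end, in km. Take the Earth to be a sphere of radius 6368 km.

Δψ = ln[tan(π/4+φ₂/2)/tan(π/4+φ₁/2)] = -0.1963;  Δφ = -0.1175 rad,  Δλ = -1.0879 rad
q = Δφ/Δψ = 0.5986
d = R·√(Δφ² + q²Δλ²) = 6368·0.66176 = 4214 km

4214 km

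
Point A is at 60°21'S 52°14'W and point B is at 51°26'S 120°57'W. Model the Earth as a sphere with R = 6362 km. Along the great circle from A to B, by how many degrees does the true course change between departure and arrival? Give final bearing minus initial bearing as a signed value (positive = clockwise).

+59.2°

At departure: θ₁ = atan2(sin Δλ cos φ₂, cos φ₁ sin φ₂ − sin φ₁ cos φ₂ cos Δλ) = 251.88°
At arrival: θ₂ = atan2(sin Δλ cos φ₁, −cos φ₂ sin φ₁ + sin φ₂ cos φ₁ cos Δλ) = 311.05°
Δθ = θ₂ − θ₁ = +59.2°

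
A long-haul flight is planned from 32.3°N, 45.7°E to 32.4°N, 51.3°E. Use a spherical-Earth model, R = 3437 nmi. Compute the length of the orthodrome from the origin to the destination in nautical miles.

cos σ = sin φ₁ sin φ₂ + cos φ₁ cos φ₂ cos Δλ
      = sin(32.30°)sin(32.40°) + cos(32.30°)cos(32.40°)cos(5.60°) = 0.9966
σ = 4.731° → d = Rσ = 3437·0.08258 = 284 nmi

284 nmi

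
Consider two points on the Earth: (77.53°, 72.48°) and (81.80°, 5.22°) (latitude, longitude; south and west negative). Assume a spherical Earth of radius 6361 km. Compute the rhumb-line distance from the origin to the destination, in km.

1403 km

Δψ = ln[tan(π/4+φ₂/2)/tan(π/4+φ₁/2)] = +0.4214;  Δφ = +0.0745 rad,  Δλ = -1.1739 rad
q = Δφ/Δψ = 0.1768
d = R·√(Δφ² + q²Δλ²) = 6361·0.22056 = 1403 km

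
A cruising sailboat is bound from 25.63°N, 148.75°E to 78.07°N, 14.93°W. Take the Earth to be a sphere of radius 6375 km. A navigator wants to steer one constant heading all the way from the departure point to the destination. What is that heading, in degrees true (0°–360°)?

302.2°

Meridional parts: M(φ₁)=+0.4630, M(φ₂)=+2.2587 → ΔM = +1.7957;  Δλ = -2.8568 rad
tan C = Δλ / ΔM = -1.5909 → C = 302.15°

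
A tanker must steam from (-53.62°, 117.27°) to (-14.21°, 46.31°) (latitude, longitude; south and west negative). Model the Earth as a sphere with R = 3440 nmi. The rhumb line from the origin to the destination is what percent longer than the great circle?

2.4%

Great circle: σ = 1.1754 rad → d_gc = Rσ = 4043.2 nmi
Rhumb: Δφ = +0.6878, Δλ = -1.2385, Δψ = +0.8624, q = Δφ/Δψ = 0.7976 → d_rh = R√(Δφ²+q²Δλ²) = 4140.8 nmi
Excess = (4140.8 − 4043.2) / 4043.2 = 97.6 / 4043.2 = 2.41% ≈ 2.4%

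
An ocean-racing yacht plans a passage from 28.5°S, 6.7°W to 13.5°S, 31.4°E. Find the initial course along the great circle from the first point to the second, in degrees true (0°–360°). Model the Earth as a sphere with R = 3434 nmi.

75.1°

N = sin Δλ·cos φ₂ = +0.6000;  D = cos φ₁ sin φ₂ − sin φ₁ cos φ₂ cos Δλ = +0.1600
initial course = atan2(N, D) = 75.07°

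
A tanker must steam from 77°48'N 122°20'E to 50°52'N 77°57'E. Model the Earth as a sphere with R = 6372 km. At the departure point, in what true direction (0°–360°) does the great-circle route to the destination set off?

θ = atan2( sin Δλ·cos φ₂ ,  cos φ₁ sin φ₂ − sin φ₁ cos φ₂ cos Δλ )
  = atan2(-0.4414, -0.2769) = 237.90°

237.9°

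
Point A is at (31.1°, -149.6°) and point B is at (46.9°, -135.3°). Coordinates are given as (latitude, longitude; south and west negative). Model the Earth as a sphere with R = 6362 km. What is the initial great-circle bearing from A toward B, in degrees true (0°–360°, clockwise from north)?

30.8°

N = sin Δλ·cos φ₂ = +0.1688;  D = cos φ₁ sin φ₂ − sin φ₁ cos φ₂ cos Δλ = +0.2832
initial course = atan2(N, D) = 30.79°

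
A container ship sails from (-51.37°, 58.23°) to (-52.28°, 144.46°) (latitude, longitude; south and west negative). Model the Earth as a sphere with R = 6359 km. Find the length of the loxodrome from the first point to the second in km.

Δψ = ln[tan(π/4+φ₂/2)/tan(π/4+φ₁/2)] = -0.0257;  Δφ = -0.0159 rad,  Δλ = +1.5050 rad
q = Δφ/Δψ = 0.6180
d = R·√(Δφ² + q²Δλ²) = 6359·0.93028 = 5916 km

5916 km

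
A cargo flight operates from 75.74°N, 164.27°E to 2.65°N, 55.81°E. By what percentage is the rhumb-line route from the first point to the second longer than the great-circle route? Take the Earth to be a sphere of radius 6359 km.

Great circle: σ = 1.6039 rad → d_gc = Rσ = 10199.2 km
Rhumb: Δφ = -1.2757, Δλ = -1.8930, Δψ = -2.0325, q = Δφ/Δψ = 0.6276 → d_rh = R√(Δφ²+q²Δλ²) = 11085.3 km
Excess = (11085.3 − 10199.2) / 10199.2 = 886.1 / 10199.2 = 8.69% ≈ 8.7%

8.7%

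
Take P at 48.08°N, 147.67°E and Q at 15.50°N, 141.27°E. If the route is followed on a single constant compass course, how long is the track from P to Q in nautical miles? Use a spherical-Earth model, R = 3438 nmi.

1981 nmi

Δψ = ln[tan(π/4+φ₂/2)/tan(π/4+φ₁/2)] = -0.6857;  Δφ = -0.5686 rad,  Δλ = -0.1117 rad
q = Δφ/Δψ = 0.8293
d = R·√(Δφ² + q²Δλ²) = 3438·0.57612 = 1981 nmi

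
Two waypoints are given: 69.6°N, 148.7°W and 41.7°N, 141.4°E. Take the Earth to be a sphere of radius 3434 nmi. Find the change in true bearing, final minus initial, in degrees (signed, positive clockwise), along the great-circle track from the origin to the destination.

-61.5°

At departure: θ₁ = atan2(sin Δλ cos φ₂, cos φ₁ sin φ₂ − sin φ₁ cos φ₂ cos Δλ) = 269.30°
At arrival: θ₂ = atan2(sin Δλ cos φ₁, −cos φ₂ sin φ₁ + sin φ₂ cos φ₁ cos Δλ) = 207.83°
Δθ = θ₂ − θ₁ = -61.5°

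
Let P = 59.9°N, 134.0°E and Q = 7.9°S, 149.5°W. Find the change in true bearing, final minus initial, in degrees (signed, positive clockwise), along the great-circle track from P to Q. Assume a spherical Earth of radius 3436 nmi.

At departure: θ₁ = atan2(sin Δλ cos φ₂, cos φ₁ sin φ₂ − sin φ₁ cos φ₂ cos Δλ) = 105.60°
At arrival: θ₂ = atan2(sin Δλ cos φ₁, −cos φ₂ sin φ₁ + sin φ₂ cos φ₁ cos Δλ) = 150.81°
Δθ = θ₂ − θ₁ = +45.2°

+45.2°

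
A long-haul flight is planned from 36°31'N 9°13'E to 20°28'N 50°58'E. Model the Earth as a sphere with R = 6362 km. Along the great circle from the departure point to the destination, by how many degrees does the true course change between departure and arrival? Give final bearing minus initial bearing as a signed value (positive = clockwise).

+20.8°

At departure: θ₁ = atan2(sin Δλ cos φ₂, cos φ₁ sin φ₂ − sin φ₁ cos φ₂ cos Δλ) = 102.20°
At arrival: θ₂ = atan2(sin Δλ cos φ₁, −cos φ₂ sin φ₁ + sin φ₂ cos φ₁ cos Δλ) = 123.02°
Δθ = θ₂ − θ₁ = +20.8°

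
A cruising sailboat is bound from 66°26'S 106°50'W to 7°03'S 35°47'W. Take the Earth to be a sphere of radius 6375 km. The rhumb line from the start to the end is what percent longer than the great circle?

Great circle: σ = 1.3270 rad → d_gc = Rσ = 8459.85 km
Rhumb: Δφ = +1.0364, Δλ = +1.2401, Δψ = +1.4439, q = Δφ/Δψ = 0.7178 → d_rh = R√(Δφ²+q²Δλ²) = 8709.41 km
Excess = (8709.41 − 8459.85) / 8459.85 = 249.56 / 8459.85 = 2.9499% ≈ 2.9%

2.9%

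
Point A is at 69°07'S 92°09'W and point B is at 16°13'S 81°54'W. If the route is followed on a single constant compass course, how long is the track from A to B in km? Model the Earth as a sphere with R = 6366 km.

Δψ = ln[tan(π/4+φ₂/2)/tan(π/4+φ₁/2)] = +1.4044;  Δφ = +0.9233 rad,  Δλ = +0.1789 rad
q = Δφ/Δψ = 0.6574
d = R·√(Δφ² + q²Δλ²) = 6366·0.93074 = 5925 km

5925 km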